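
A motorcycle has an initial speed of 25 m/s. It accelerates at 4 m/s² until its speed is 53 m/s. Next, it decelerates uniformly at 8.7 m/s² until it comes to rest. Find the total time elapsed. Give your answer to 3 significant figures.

Phase 1 (accelerating): v₀ = 25.0 m/s, a = 4 m/s².
v = v₀ + at → t = (53 − 25.0) / 4 = 7.00 s
v² = v₀² + 2aΔx → Δx = (53² − 25.0²)/(2·4) = 273 m

Phase 2 (decelerating): v₀ = 53.0 m/s, a = -8.7 m/s².
v = v₀ + at → t = (0 − 53.0) / -8.7 = 6.09 s
v² = v₀² + 2aΔx → Δx = (0² − 53.0²)/(2·-8.7) = 161 m
Total time = 7.00 + 6.09 = 13.1 s

13.1 s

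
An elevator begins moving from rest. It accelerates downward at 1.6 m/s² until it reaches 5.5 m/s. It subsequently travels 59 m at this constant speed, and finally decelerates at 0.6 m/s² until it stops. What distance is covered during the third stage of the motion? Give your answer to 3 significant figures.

25.2 m

Phase 1 (accelerating): v₀ = 0 m/s, a = 1.6 m/s².
v = v₀ + at → t = (5.5 − 0) / 1.6 = 3.44 s
v² = v₀² + 2aΔx → Δx = (5.5² − 0²)/(2·1.6) = 9.45 m

Phase 2 (constant speed): v₀ = 5.50 m/s, a = 0 m/s².
Constant speed: t = d/v = 59/5.50 = 10.7 s

Phase 3 (decelerating): v₀ = 5.50 m/s, a = -0.6 m/s².
v = v₀ + at → t = (0 − 5.50) / -0.6 = 9.17 s
v² = v₀² + 2aΔx → Δx = (0² − 5.50²)/(2·-0.6) = 25.2 m
Distance in phase 3 = 25.2 m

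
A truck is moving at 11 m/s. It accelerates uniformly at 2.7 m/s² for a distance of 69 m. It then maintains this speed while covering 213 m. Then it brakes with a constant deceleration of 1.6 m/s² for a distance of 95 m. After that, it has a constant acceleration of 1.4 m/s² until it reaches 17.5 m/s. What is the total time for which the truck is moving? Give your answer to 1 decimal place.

21.7 s

Phase 1 (accelerating): v₀ = 11.0 m/s, a = 2.7 m/s².
v² = v₀² + 2aΔx = 11.0² + 2·2.7·69 = 494 → v = 22.2 m/s
t = (v − v₀)/a = (22.2 − 11.0)/2.7 = 4.15 s

Phase 2 (constant speed): v₀ = 22.2 m/s, a = 0 m/s².
Constant speed: t = d/v = 213/22.2 = 9.59 s

Phase 3 (decelerating): v₀ = 22.2 m/s, a = -1.6 m/s².
v² = v₀² + 2aΔx = 22.2² + 2·-1.6·95 = 190 → v = 13.8 m/s
t = (v − v₀)/a = (13.8 − 22.2)/-1.6 = 5.28 s

Phase 4 (accelerating): v₀ = 13.8 m/s, a = 1.4 m/s².
v = v₀ + at → t = (17.5 − 13.8) / 1.4 = 2.66 s
v² = v₀² + 2aΔx → Δx = (17.5² − 13.8²)/(2·1.4) = 41.7 m
Total time = 4.15 + 9.59 + 5.28 + 2.66 = 21.7 s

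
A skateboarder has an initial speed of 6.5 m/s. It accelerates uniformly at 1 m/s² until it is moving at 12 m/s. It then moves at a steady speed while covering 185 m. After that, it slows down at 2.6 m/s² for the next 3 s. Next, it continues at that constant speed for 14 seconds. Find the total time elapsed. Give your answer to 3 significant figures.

37.9 s

Phase 1 (accelerating): v₀ = 6.50 m/s, a = 1 m/s².
v = v₀ + at → t = (12 − 6.50) / 1 = 5.50 s
v² = v₀² + 2aΔx → Δx = (12² − 6.50²)/(2·1) = 50.9 m

Phase 2 (constant speed): v₀ = 12.0 m/s, a = 0 m/s².
Constant speed: t = d/v = 185/12.0 = 15.4 s

Phase 3 (decelerating): v₀ = 12.0 m/s, a = -2.6 m/s².
v = v₀ + at = 12.0 + (-2.6)(3) = 4.20 m/s
Δx = v₀t + ½at² = 12.0·3 + 0.5·-2.6·3² = 24.3 m

Phase 4 (constant speed): v₀ = 4.20 m/s, a = 0 m/s².
v = v₀ + at = 4.20 + (0)(14) = 4.20 m/s
Δx = v₀t + ½at² = 4.20·14 + 0.5·0·14² = 58.8 m
Total time = 5.50 + 15.4 + 3.00 + 14.0 = 37.9 s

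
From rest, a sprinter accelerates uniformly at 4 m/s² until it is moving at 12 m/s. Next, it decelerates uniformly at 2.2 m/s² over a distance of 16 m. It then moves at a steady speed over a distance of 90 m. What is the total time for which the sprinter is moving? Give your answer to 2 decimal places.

15.05 s

Phase 1 (accelerating): v₀ = 0 m/s, a = 4 m/s².
v = v₀ + at → t = (12 − 0) / 4 = 3.00 s
v² = v₀² + 2aΔx → Δx = (12² − 0²)/(2·4) = 18.0 m

Phase 2 (decelerating): v₀ = 12.0 m/s, a = -2.2 m/s².
v² = v₀² + 2aΔx = 12.0² + 2·-2.2·16 = 73.6 → v = 8.58 m/s
t = (v − v₀)/a = (8.58 − 12.0)/-2.2 = 1.55 s

Phase 3 (constant speed): v₀ = 8.58 m/s, a = 0 m/s².
Constant speed: t = d/v = 90/8.58 = 10.5 s
Total time = 3.00 + 1.55 + 10.5 = 15.0 s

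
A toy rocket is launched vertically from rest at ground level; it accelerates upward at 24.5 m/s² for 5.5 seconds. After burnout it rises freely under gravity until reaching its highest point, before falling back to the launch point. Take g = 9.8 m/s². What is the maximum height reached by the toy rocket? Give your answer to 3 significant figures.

Phase 1 (powered ascent): v₀ = 0 m/s, a = 24.5 m/s².
v = v₀ + at = 0 + (24.5)(5.5) = 135 m/s
Δx = v₀t + ½at² = 0·5.5 + 0.5·24.5·5.5² = 371 m

Phase 2 (coasting upward): v₀ = 135 m/s, a = -9.8 m/s².
v = v₀ + at → t = (0 − 135) / -9.8 = 13.7 s
v² = v₀² + 2aΔx → Δx = (0² − 135²)/(2·-9.8) = 926 m
Maximum height = 371 + 926 = 1300 m

1300 m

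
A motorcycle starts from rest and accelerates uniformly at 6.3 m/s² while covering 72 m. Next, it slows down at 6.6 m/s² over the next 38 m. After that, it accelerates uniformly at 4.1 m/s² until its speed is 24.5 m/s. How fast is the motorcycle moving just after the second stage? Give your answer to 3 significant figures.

Phase 1 (accelerating): v₀ = 0 m/s, a = 6.3 m/s².
v² = v₀² + 2aΔx = 0² + 2·6.3·72 = 907 → v = 30.1 m/s
t = (v − v₀)/a = (30.1 − 0)/6.3 = 4.78 s

Phase 2 (decelerating): v₀ = 30.1 m/s, a = -6.6 m/s².
v² = v₀² + 2aΔx = 30.1² + 2·-6.6·38 = 406 → v = 20.1 m/s
t = (v − v₀)/a = (20.1 − 30.1)/-6.6 = 1.51 s
Speed at end of phase 2 = 20.1 m/s

20.1 m/s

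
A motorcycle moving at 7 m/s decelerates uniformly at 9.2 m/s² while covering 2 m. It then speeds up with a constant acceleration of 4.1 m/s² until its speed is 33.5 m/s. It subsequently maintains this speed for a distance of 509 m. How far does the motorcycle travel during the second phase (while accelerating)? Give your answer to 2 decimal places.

135.37 m

Phase 1 (decelerating): v₀ = 7.00 m/s, a = -9.2 m/s².
v² = v₀² + 2aΔx = 7.00² + 2·-9.2·2 = 12.2 → v = 3.49 m/s
t = (v − v₀)/a = (3.49 − 7.00)/-9.2 = 0.381 s

Phase 2 (accelerating): v₀ = 3.49 m/s, a = 4.1 m/s².
v = v₀ + at → t = (33.5 − 3.49) / 4.1 = 7.32 s
v² = v₀² + 2aΔx → Δx = (33.5² − 3.49²)/(2·4.1) = 135 m
Distance in phase 2 = 135 m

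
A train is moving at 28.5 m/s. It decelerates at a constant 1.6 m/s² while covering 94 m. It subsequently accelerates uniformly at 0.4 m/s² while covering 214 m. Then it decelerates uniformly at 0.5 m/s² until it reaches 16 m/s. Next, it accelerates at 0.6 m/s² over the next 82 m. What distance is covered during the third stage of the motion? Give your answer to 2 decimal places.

426.65 m

Phase 1 (decelerating): v₀ = 28.5 m/s, a = -1.6 m/s².
v² = v₀² + 2aΔx = 28.5² + 2·-1.6·94 = 511 → v = 22.6 m/s
t = (v − v₀)/a = (22.6 − 28.5)/-1.6 = 3.68 s

Phase 2 (accelerating): v₀ = 22.6 m/s, a = 0.4 m/s².
v² = v₀² + 2aΔx = 22.6² + 2·0.4·214 = 683 → v = 26.1 m/s
t = (v − v₀)/a = (26.1 − 22.6)/0.4 = 8.78 s

Phase 3 (decelerating): v₀ = 26.1 m/s, a = -0.5 m/s².
v = v₀ + at → t = (16 − 26.1) / -0.5 = 20.3 s
v² = v₀² + 2aΔx → Δx = (16² − 26.1²)/(2·-0.5) = 427 m
Distance in phase 3 = 427 m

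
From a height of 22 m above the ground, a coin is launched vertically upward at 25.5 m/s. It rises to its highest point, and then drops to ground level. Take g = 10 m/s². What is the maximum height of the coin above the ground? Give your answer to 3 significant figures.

54.5 m

Phase 1 (rising): v₀ = 25.5 m/s, a = -10 m/s².
v = v₀ + at → t = (0 − 25.5) / -10 = 2.55 s
v² = v₀² + 2aΔx → Δx = (0² − 25.5²)/(2·-10) = 32.5 m
Maximum height = 22 + 32.5 = 54.5 m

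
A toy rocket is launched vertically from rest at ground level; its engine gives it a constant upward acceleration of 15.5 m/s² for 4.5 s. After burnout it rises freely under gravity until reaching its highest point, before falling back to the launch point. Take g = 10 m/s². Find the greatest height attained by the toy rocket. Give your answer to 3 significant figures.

400 m

Phase 1 (powered ascent): v₀ = 0 m/s, a = 15.5 m/s².
v = v₀ + at = 0 + (15.5)(4.5) = 69.8 m/s
Δx = v₀t + ½at² = 0·4.5 + 0.5·15.5·4.5² = 157 m

Phase 2 (coasting upward): v₀ = 69.8 m/s, a = -10 m/s².
v = v₀ + at → t = (0 − 69.8) / -10 = 6.97 s
v² = v₀² + 2aΔx → Δx = (0² − 69.8²)/(2·-10) = 243 m
Maximum height = 157 + 243 = 400 m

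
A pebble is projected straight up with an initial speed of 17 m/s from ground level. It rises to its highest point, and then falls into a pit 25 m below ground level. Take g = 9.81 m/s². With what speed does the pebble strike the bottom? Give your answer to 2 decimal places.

Phase 1 (rising): v₀ = 17.0 m/s, a = -9.81 m/s².
v = v₀ + at → t = (0 − 17.0) / -9.81 = 1.73 s
v² = v₀² + 2aΔx → Δx = (0² − 17.0²)/(2·-9.81) = 14.7 m

Phase 2 (falling): v₀ = 0 m/s, a = -9.81 m/s².
Falls 39.7 m from rest: t = √(2·39.7/9.81) = 2.85 s; v = g·t = 27.9 m/s.
Final speed = 27.9 m/s

27.92 m/s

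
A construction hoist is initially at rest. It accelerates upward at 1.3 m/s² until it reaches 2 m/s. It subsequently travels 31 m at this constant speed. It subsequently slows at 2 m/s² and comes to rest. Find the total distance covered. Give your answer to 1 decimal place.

33.5 m

Phase 1 (accelerating): v₀ = 0 m/s, a = 1.3 m/s².
v = v₀ + at → t = (2 − 0) / 1.3 = 1.54 s
v² = v₀² + 2aΔx → Δx = (2² − 0²)/(2·1.3) = 1.54 m

Phase 2 (constant speed): v₀ = 2.00 m/s, a = 0 m/s².
Constant speed: t = d/v = 31/2.00 = 15.5 s

Phase 3 (decelerating): v₀ = 2.00 m/s, a = -2 m/s².
v = v₀ + at → t = (0 − 2.00) / -2 = 1.00 s
v² = v₀² + 2aΔx → Δx = (0² − 2.00²)/(2·-2) = 1.00 m
Total distance = 1.54 + 31.0 + 1.00 = 33.5 m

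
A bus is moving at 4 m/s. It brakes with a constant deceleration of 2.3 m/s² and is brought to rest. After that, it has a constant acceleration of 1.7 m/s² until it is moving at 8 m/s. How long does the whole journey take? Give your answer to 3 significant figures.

Phase 1 (decelerating): v₀ = 4.00 m/s, a = -2.3 m/s².
v = v₀ + at → t = (0 − 4.00) / -2.3 = 1.74 s
v² = v₀² + 2aΔx → Δx = (0² − 4.00²)/(2·-2.3) = 3.48 m

Phase 2 (accelerating): v₀ = 0 m/s, a = 1.7 m/s².
v = v₀ + at → t = (8 − 0) / 1.7 = 4.71 s
v² = v₀² + 2aΔx → Δx = (8² − 0²)/(2·1.7) = 18.8 m
Total time = 1.74 + 4.71 = 6.45 s

6.45 s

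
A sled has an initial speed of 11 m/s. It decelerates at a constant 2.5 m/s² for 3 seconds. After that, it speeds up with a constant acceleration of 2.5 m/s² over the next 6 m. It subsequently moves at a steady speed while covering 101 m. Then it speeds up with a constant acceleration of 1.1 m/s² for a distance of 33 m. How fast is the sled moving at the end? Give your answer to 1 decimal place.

Phase 1 (decelerating): v₀ = 11.0 m/s, a = -2.5 m/s².
v = v₀ + at = 11.0 + (-2.5)(3) = 3.50 m/s
Δx = v₀t + ½at² = 11.0·3 + 0.5·-2.5·3² = 21.8 m

Phase 2 (accelerating): v₀ = 3.50 m/s, a = 2.5 m/s².
v² = v₀² + 2aΔx = 3.50² + 2·2.5·6 = 42.2 → v = 6.50 m/s
t = (v − v₀)/a = (6.50 − 3.50)/2.5 = 1.20 s

Phase 3 (constant speed): v₀ = 6.50 m/s, a = 0 m/s².
Constant speed: t = d/v = 101/6.50 = 15.5 s

Phase 4 (accelerating): v₀ = 6.50 m/s, a = 1.1 m/s².
v² = v₀² + 2aΔx = 6.50² + 2·1.1·33 = 115 → v = 10.7 m/s
t = (v − v₀)/a = (10.7 − 6.50)/1.1 = 3.83 s
Final speed = 10.7 m/s

10.7 m/s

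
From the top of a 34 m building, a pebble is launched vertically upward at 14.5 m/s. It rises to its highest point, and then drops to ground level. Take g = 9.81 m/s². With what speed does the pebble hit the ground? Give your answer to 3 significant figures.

Phase 1 (rising): v₀ = 14.5 m/s, a = -9.81 m/s².
v = v₀ + at → t = (0 − 14.5) / -9.81 = 1.48 s
v² = v₀² + 2aΔx → Δx = (0² − 14.5²)/(2·-9.81) = 10.7 m

Phase 2 (falling): v₀ = 0 m/s, a = -9.81 m/s².
Falls 44.7 m from rest: t = √(2·44.7/9.81) = 3.02 s; v = g·t = 29.6 m/s.
Final speed = 29.6 m/s

29.6 m/s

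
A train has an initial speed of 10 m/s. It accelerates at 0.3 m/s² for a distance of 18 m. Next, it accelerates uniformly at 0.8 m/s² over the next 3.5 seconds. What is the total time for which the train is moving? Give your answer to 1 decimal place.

5.3 s

Phase 1 (accelerating): v₀ = 10.0 m/s, a = 0.3 m/s².
v² = v₀² + 2aΔx = 10.0² + 2·0.3·18 = 111 → v = 10.5 m/s
t = (v − v₀)/a = (10.5 − 10.0)/0.3 = 1.75 s

Phase 2 (accelerating): v₀ = 10.5 m/s, a = 0.8 m/s².
v = v₀ + at = 10.5 + (0.8)(3.5) = 13.3 m/s
Δx = v₀t + ½at² = 10.5·3.5 + 0.5·0.8·3.5² = 41.7 m
Total time = 1.75 + 3.50 = 5.25 s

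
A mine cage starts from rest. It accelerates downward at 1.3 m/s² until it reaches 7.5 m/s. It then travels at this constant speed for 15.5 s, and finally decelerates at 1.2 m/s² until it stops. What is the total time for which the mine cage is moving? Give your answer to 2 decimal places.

Phase 1 (accelerating): v₀ = 0 m/s, a = 1.3 m/s².
v = v₀ + at → t = (7.5 − 0) / 1.3 = 5.77 s
v² = v₀² + 2aΔx → Δx = (7.5² − 0²)/(2·1.3) = 21.6 m

Phase 2 (constant speed): v₀ = 7.50 m/s, a = 0 m/s².
v = v₀ + at = 7.50 + (0)(15.5) = 7.50 m/s
Δx = v₀t + ½at² = 7.50·15.5 + 0.5·0·15.5² = 116 m

Phase 3 (decelerating): v₀ = 7.50 m/s, a = -1.2 m/s².
v = v₀ + at → t = (0 − 7.50) / -1.2 = 6.25 s
v² = v₀² + 2aΔx → Δx = (0² − 7.50²)/(2·-1.2) = 23.4 m
Total time = 5.77 + 15.5 + 6.25 = 27.5 s

27.52 s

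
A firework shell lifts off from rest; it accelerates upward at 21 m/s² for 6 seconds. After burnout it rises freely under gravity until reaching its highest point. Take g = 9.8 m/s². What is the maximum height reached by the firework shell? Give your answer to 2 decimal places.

1188.00 m

Phase 1 (powered ascent): v₀ = 0 m/s, a = 21 m/s².
v = v₀ + at = 0 + (21)(6) = 126 m/s
Δx = v₀t + ½at² = 0·6 + 0.5·21·6² = 378 m

Phase 2 (coasting upward): v₀ = 126 m/s, a = -9.8 m/s².
v = v₀ + at → t = (0 − 126) / -9.8 = 12.9 s
v² = v₀² + 2aΔx → Δx = (0² − 126²)/(2·-9.8) = 810 m
Maximum height = 378 + 810 = 1190 m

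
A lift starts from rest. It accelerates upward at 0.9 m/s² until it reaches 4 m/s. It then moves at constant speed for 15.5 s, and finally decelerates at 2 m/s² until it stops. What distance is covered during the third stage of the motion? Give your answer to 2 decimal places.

Phase 1 (accelerating): v₀ = 0 m/s, a = 0.9 m/s².
v = v₀ + at → t = (4 − 0) / 0.9 = 4.44 s
v² = v₀² + 2aΔx → Δx = (4² − 0²)/(2·0.9) = 8.89 m

Phase 2 (constant speed): v₀ = 4.00 m/s, a = 0 m/s².
v = v₀ + at = 4.00 + (0)(15.5) = 4.00 m/s
Δx = v₀t + ½at² = 4.00·15.5 + 0.5·0·15.5² = 62.0 m

Phase 3 (decelerating): v₀ = 4.00 m/s, a = -2 m/s².
v = v₀ + at → t = (0 − 4.00) / -2 = 2.00 s
v² = v₀² + 2aΔx → Δx = (0² − 4.00²)/(2·-2) = 4.00 m
Distance in phase 3 = 4.00 m

4.00 m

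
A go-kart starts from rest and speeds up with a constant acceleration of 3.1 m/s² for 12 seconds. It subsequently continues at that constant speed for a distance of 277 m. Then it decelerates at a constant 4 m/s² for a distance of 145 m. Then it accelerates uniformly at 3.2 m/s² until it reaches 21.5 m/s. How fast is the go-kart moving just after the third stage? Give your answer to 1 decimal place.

Phase 1 (accelerating): v₀ = 0 m/s, a = 3.1 m/s².
v = v₀ + at = 0 + (3.1)(12) = 37.2 m/s
Δx = v₀t + ½at² = 0·12 + 0.5·3.1·12² = 223 m

Phase 2 (constant speed): v₀ = 37.2 m/s, a = 0 m/s².
Constant speed: t = d/v = 277/37.2 = 7.45 s

Phase 3 (decelerating): v₀ = 37.2 m/s, a = -4 m/s².
v² = v₀² + 2aΔx = 37.2² + 2·-4·145 = 224 → v = 15.0 m/s
t = (v − v₀)/a = (15.0 − 37.2)/-4 = 5.56 s
Speed at end of phase 3 = 15.0 m/s

15.0 m/s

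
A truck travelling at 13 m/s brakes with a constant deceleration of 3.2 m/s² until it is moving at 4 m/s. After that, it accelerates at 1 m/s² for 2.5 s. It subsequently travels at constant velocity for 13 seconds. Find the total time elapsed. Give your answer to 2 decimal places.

Phase 1 (decelerating): v₀ = 13.0 m/s, a = -3.2 m/s².
v = v₀ + at → t = (4 − 13.0) / -3.2 = 2.81 s
v² = v₀² + 2aΔx → Δx = (4² − 13.0²)/(2·-3.2) = 23.9 m

Phase 2 (accelerating): v₀ = 4.00 m/s, a = 1 m/s².
v = v₀ + at = 4.00 + (1)(2.5) = 6.50 m/s
Δx = v₀t + ½at² = 4.00·2.5 + 0.5·1·2.5² = 13.1 m

Phase 3 (constant speed): v₀ = 6.50 m/s, a = 0 m/s².
v = v₀ + at = 6.50 + (0)(13) = 6.50 m/s
Δx = v₀t + ½at² = 6.50·13 + 0.5·0·13² = 84.5 m
Total time = 2.81 + 2.50 + 13.0 = 18.3 s

18.31 s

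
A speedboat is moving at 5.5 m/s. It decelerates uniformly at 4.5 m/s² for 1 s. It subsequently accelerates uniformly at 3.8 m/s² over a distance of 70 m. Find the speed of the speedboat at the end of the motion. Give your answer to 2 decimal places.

Phase 1 (decelerating): v₀ = 5.50 m/s, a = -4.5 m/s².
v = v₀ + at = 5.50 + (-4.5)(1) = 1.00 m/s
Δx = v₀t + ½at² = 5.50·1 + 0.5·-4.5·1² = 3.25 m

Phase 2 (accelerating): v₀ = 1.00 m/s, a = 3.8 m/s².
v² = v₀² + 2aΔx = 1.00² + 2·3.8·70 = 533 → v = 23.1 m/s
t = (v − v₀)/a = (23.1 − 1.00)/3.8 = 5.81 s
Final speed = 23.1 m/s

23.09 m/s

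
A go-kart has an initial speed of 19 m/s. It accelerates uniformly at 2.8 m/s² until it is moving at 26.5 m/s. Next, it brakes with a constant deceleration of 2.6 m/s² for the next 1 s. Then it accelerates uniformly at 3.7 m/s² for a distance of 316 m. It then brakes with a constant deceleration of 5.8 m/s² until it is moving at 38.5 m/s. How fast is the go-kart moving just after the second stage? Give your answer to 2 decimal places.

Phase 1 (accelerating): v₀ = 19.0 m/s, a = 2.8 m/s².
v = v₀ + at → t = (26.5 − 19.0) / 2.8 = 2.68 s
v² = v₀² + 2aΔx → Δx = (26.5² − 19.0²)/(2·2.8) = 60.9 m

Phase 2 (decelerating): v₀ = 26.5 m/s, a = -2.6 m/s².
v = v₀ + at = 26.5 + (-2.6)(1) = 23.9 m/s
Δx = v₀t + ½at² = 26.5·1 + 0.5·-2.6·1² = 25.2 m
Speed at end of phase 2 = 23.9 m/s

23.90 m/s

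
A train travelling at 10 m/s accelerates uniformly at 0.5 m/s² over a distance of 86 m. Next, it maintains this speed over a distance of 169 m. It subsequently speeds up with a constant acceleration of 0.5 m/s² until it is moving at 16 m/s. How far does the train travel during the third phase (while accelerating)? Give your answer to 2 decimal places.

70.00 m

Phase 1 (accelerating): v₀ = 10.0 m/s, a = 0.5 m/s².
v² = v₀² + 2aΔx = 10.0² + 2·0.5·86 = 186 → v = 13.6 m/s
t = (v − v₀)/a = (13.6 − 10.0)/0.5 = 7.28 s

Phase 2 (constant speed): v₀ = 13.6 m/s, a = 0 m/s².
Constant speed: t = d/v = 169/13.6 = 12.4 s

Phase 3 (accelerating): v₀ = 13.6 m/s, a = 0.5 m/s².
v = v₀ + at → t = (16 − 13.6) / 0.5 = 4.72 s
v² = v₀² + 2aΔx → Δx = (16² − 13.6²)/(2·0.5) = 70.0 m
Distance in phase 3 = 70.0 m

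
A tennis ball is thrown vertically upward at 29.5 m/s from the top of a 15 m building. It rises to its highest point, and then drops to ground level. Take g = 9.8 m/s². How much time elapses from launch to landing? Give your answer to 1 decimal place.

Phase 1 (rising): v₀ = 29.5 m/s, a = -9.8 m/s².
v = v₀ + at → t = (0 − 29.5) / -9.8 = 3.01 s
v² = v₀² + 2aΔx → Δx = (0² − 29.5²)/(2·-9.8) = 44.4 m

Phase 2 (falling): v₀ = 0 m/s, a = -9.8 m/s².
Falls 59.4 m from rest: t = √(2·59.4/9.8) = 3.48 s; v = g·t = 34.1 m/s.
Total time = 3.01 + 3.48 = 6.49 s

6.5 s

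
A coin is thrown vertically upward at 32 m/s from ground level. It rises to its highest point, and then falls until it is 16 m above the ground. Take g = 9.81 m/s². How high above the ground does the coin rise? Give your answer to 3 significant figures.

Phase 1 (rising): v₀ = 32.0 m/s, a = -9.81 m/s².
v = v₀ + at → t = (0 − 32.0) / -9.81 = 3.26 s
v² = v₀² + 2aΔx → Δx = (0² − 32.0²)/(2·-9.81) = 52.2 m
Maximum height = 52.2 m

52.2 m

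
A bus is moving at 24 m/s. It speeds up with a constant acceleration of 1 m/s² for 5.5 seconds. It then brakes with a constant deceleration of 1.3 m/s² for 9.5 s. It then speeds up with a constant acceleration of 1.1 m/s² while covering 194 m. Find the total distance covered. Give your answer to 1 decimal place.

Phase 1 (accelerating): v₀ = 24.0 m/s, a = 1 m/s².
v = v₀ + at = 24.0 + (1)(5.5) = 29.5 m/s
Δx = v₀t + ½at² = 24.0·5.5 + 0.5·1·5.5² = 147 m

Phase 2 (decelerating): v₀ = 29.5 m/s, a = -1.3 m/s².
v = v₀ + at = 29.5 + (-1.3)(9.5) = 17.1 m/s
Δx = v₀t + ½at² = 29.5·9.5 + 0.5·-1.3·9.5² = 222 m

Phase 3 (accelerating): v₀ = 17.1 m/s, a = 1.1 m/s².
v² = v₀² + 2aΔx = 17.1² + 2·1.1·194 = 721 → v = 26.8 m/s
t = (v − v₀)/a = (26.8 − 17.1)/1.1 = 8.82 s
Total distance = 147 + 222 + 194 = 563 m

562.7 m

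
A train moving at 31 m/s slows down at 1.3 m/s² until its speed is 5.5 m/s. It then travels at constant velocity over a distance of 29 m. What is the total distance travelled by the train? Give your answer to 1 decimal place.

387.0 m

Phase 1 (decelerating): v₀ = 31.0 m/s, a = -1.3 m/s².
v = v₀ + at → t = (5.5 − 31.0) / -1.3 = 19.6 s
v² = v₀² + 2aΔx → Δx = (5.5² − 31.0²)/(2·-1.3) = 358 m

Phase 2 (constant speed): v₀ = 5.50 m/s, a = 0 m/s².
Constant speed: t = d/v = 29/5.50 = 5.27 s
Total distance = 358 + 29.0 = 387 m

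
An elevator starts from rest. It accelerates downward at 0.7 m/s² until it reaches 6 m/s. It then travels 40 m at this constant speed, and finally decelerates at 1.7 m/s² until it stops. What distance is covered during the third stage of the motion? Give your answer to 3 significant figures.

10.6 m

Phase 1 (accelerating): v₀ = 0 m/s, a = 0.7 m/s².
v = v₀ + at → t = (6 − 0) / 0.7 = 8.57 s
v² = v₀² + 2aΔx → Δx = (6² − 0²)/(2·0.7) = 25.7 m

Phase 2 (constant speed): v₀ = 6.00 m/s, a = 0 m/s².
Constant speed: t = d/v = 40/6.00 = 6.67 s

Phase 3 (decelerating): v₀ = 6.00 m/s, a = -1.7 m/s².
v = v₀ + at → t = (0 − 6.00) / -1.7 = 3.53 s
v² = v₀² + 2aΔx → Δx = (0² − 6.00²)/(2·-1.7) = 10.6 m
Distance in phase 3 = 10.6 m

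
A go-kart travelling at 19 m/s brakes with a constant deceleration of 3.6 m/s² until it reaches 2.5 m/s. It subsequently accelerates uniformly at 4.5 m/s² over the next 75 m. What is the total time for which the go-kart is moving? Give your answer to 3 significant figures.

Phase 1 (decelerating): v₀ = 19.0 m/s, a = -3.6 m/s².
v = v₀ + at → t = (2.5 − 19.0) / -3.6 = 4.58 s
v² = v₀² + 2aΔx → Δx = (2.5² − 19.0²)/(2·-3.6) = 49.3 m

Phase 2 (accelerating): v₀ = 2.50 m/s, a = 4.5 m/s².
v² = v₀² + 2aΔx = 2.50² + 2·4.5·75 = 681 → v = 26.1 m/s
t = (v − v₀)/a = (26.1 − 2.50)/4.5 = 5.24 s
Total time = 4.58 + 5.24 = 9.83 s

9.83 s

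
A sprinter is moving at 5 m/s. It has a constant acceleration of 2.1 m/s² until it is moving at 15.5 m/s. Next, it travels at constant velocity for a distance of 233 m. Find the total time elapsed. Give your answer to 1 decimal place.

Phase 1 (accelerating): v₀ = 5.00 m/s, a = 2.1 m/s².
v = v₀ + at → t = (15.5 − 5.00) / 2.1 = 5.00 s
v² = v₀² + 2aΔx → Δx = (15.5² − 5.00²)/(2·2.1) = 51.2 m

Phase 2 (constant speed): v₀ = 15.5 m/s, a = 0 m/s².
Constant speed: t = d/v = 233/15.5 = 15.0 s
Total time = 5.00 + 15.0 = 20.0 s

20.0 s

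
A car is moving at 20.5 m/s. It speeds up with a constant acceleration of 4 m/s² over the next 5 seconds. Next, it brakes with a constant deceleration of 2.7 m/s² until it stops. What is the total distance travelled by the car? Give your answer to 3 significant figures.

Phase 1 (accelerating): v₀ = 20.5 m/s, a = 4 m/s².
v = v₀ + at = 20.5 + (4)(5) = 40.5 m/s
Δx = v₀t + ½at² = 20.5·5 + 0.5·4·5² = 152 m

Phase 2 (decelerating): v₀ = 40.5 m/s, a = -2.7 m/s².
v = v₀ + at → t = (0 − 40.5) / -2.7 = 15.0 s
v² = v₀² + 2aΔx → Δx = (0² − 40.5²)/(2·-2.7) = 304 m
Total distance = 152 + 304 = 456 m

456 m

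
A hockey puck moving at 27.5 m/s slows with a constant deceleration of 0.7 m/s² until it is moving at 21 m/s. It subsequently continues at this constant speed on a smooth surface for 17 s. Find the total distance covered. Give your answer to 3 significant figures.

582 m

Phase 1 (decelerating): v₀ = 27.5 m/s, a = -0.7 m/s².
v = v₀ + at → t = (21 − 27.5) / -0.7 = 9.29 s
v² = v₀² + 2aΔx → Δx = (21² − 27.5²)/(2·-0.7) = 225 m

Phase 2 (constant speed): v₀ = 21.0 m/s, a = 0 m/s².
v = v₀ + at = 21.0 + (0)(17) = 21.0 m/s
Δx = v₀t + ½at² = 21.0·17 + 0.5·0·17² = 357 m
Total distance = 225 + 357 = 582 m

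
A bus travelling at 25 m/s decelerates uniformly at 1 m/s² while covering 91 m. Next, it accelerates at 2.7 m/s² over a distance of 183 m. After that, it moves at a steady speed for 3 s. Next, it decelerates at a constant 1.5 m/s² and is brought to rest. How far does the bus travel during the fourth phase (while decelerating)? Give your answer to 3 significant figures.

477 m

Phase 1 (decelerating): v₀ = 25.0 m/s, a = -1 m/s².
v² = v₀² + 2aΔx = 25.0² + 2·-1·91 = 443 → v = 21.0 m/s
t = (v − v₀)/a = (21.0 − 25.0)/-1 = 3.95 s

Phase 2 (accelerating): v₀ = 21.0 m/s, a = 2.7 m/s².
v² = v₀² + 2aΔx = 21.0² + 2·2.7·183 = 1430 → v = 37.8 m/s
t = (v − v₀)/a = (37.8 − 21.0)/2.7 = 6.22 s

Phase 3 (constant speed): v₀ = 37.8 m/s, a = 0 m/s².
v = v₀ + at = 37.8 + (0)(3) = 37.8 m/s
Δx = v₀t + ½at² = 37.8·3 + 0.5·0·3² = 113 m

Phase 4 (decelerating): v₀ = 37.8 m/s, a = -1.5 m/s².
v = v₀ + at → t = (0 − 37.8) / -1.5 = 25.2 s
v² = v₀² + 2aΔx → Δx = (0² − 37.8²)/(2·-1.5) = 477 m
Distance in phase 4 = 477 m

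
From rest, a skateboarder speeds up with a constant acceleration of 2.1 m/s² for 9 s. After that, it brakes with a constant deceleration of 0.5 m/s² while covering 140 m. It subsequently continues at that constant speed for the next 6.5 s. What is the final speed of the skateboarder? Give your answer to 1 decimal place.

Phase 1 (accelerating): v₀ = 0 m/s, a = 2.1 m/s².
v = v₀ + at = 0 + (2.1)(9) = 18.9 m/s
Δx = v₀t + ½at² = 0·9 + 0.5·2.1·9² = 85.1 m

Phase 2 (decelerating): v₀ = 18.9 m/s, a = -0.5 m/s².
v² = v₀² + 2aΔx = 18.9² + 2·-0.5·140 = 217 → v = 14.7 m/s
t = (v − v₀)/a = (14.7 − 18.9)/-0.5 = 8.32 s

Phase 3 (constant speed): v₀ = 14.7 m/s, a = 0 m/s².
v = v₀ + at = 14.7 + (0)(6.5) = 14.7 m/s
Δx = v₀t + ½at² = 14.7·6.5 + 0.5·0·6.5² = 95.8 m
Final speed = 14.7 m/s

14.7 m/s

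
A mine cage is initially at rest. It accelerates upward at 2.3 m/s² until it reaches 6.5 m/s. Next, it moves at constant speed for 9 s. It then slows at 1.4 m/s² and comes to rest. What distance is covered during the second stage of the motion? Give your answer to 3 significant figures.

58.5 m

Phase 1 (accelerating): v₀ = 0 m/s, a = 2.3 m/s².
v = v₀ + at → t = (6.5 − 0) / 2.3 = 2.83 s
v² = v₀² + 2aΔx → Δx = (6.5² − 0²)/(2·2.3) = 9.18 m

Phase 2 (constant speed): v₀ = 6.50 m/s, a = 0 m/s².
v = v₀ + at = 6.50 + (0)(9) = 6.50 m/s
Δx = v₀t + ½at² = 6.50·9 + 0.5·0·9² = 58.5 m
Distance in phase 2 = 58.5 m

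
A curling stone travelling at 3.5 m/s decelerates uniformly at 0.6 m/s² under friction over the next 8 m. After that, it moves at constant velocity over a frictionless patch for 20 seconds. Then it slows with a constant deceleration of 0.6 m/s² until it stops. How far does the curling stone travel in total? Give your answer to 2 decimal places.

Phase 1 (decelerating): v₀ = 3.50 m/s, a = -0.6 m/s².
v² = v₀² + 2aΔx = 3.50² + 2·-0.6·8 = 2.65 → v = 1.63 m/s
t = (v − v₀)/a = (1.63 − 3.50)/-0.6 = 3.12 s

Phase 2 (constant speed): v₀ = 1.63 m/s, a = 0 m/s².
v = v₀ + at = 1.63 + (0)(20) = 1.63 m/s
Δx = v₀t + ½at² = 1.63·20 + 0.5·0·20² = 32.6 m

Phase 3 (decelerating): v₀ = 1.63 m/s, a = -0.6 m/s².
v = v₀ + at → t = (0 − 1.63) / -0.6 = 2.71 s
v² = v₀² + 2aΔx → Δx = (0² − 1.63²)/(2·-0.6) = 2.21 m
Total distance = 8.00 + 32.6 + 2.21 = 42.8 m

42.77 m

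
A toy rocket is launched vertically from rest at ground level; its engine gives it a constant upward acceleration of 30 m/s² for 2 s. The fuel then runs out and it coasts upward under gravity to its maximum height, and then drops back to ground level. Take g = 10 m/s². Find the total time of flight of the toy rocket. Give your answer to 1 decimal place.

Phase 1 (powered ascent): v₀ = 0 m/s, a = 30 m/s².
v = v₀ + at = 0 + (30)(2) = 60.0 m/s
Δx = v₀t + ½at² = 0·2 + 0.5·30·2² = 60.0 m

Phase 2 (coasting upward): v₀ = 60.0 m/s, a = -10 m/s².
v = v₀ + at → t = (0 − 60.0) / -10 = 6.00 s
v² = v₀² + 2aΔx → Δx = (0² − 60.0²)/(2·-10) = 180 m

Phase 3 (free fall): v₀ = 0 m/s, a = -10 m/s².
Falls 240 m from rest: t = √(2·240/10) = 6.93 s; v = g·t = 69.3 m/s.
Total time = 2.00 + 6.00 + 6.93 = 14.9 s

14.9 s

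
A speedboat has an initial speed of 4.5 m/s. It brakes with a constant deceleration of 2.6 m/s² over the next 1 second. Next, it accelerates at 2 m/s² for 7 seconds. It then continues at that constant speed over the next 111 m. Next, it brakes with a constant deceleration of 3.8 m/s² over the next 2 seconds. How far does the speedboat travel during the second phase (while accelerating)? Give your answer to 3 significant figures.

62.3 m

Phase 1 (decelerating): v₀ = 4.50 m/s, a = -2.6 m/s².
v = v₀ + at = 4.50 + (-2.6)(1) = 1.90 m/s
Δx = v₀t + ½at² = 4.50·1 + 0.5·-2.6·1² = 3.20 m

Phase 2 (accelerating): v₀ = 1.90 m/s, a = 2 m/s².
v = v₀ + at = 1.90 + (2)(7) = 15.9 m/s
Δx = v₀t + ½at² = 1.90·7 + 0.5·2·7² = 62.3 m
Distance in phase 2 = 62.3 m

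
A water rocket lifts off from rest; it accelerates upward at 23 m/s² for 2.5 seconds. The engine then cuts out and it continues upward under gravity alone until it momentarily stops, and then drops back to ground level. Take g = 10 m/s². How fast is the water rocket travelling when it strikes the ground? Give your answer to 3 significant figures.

68.9 m/s

Phase 1 (powered ascent): v₀ = 0 m/s, a = 23 m/s².
v = v₀ + at = 0 + (23)(2.5) = 57.5 m/s
Δx = v₀t + ½at² = 0·2.5 + 0.5·23·2.5² = 71.9 m

Phase 2 (coasting upward): v₀ = 57.5 m/s, a = -10 m/s².
v = v₀ + at → t = (0 − 57.5) / -10 = 5.75 s
v² = v₀² + 2aΔx → Δx = (0² − 57.5²)/(2·-10) = 165 m

Phase 3 (free fall): v₀ = 0 m/s, a = -10 m/s².
Falls 237 m from rest: t = √(2·237/10) = 6.89 s; v = g·t = 68.9 m/s.
Impact speed = 68.9 m/s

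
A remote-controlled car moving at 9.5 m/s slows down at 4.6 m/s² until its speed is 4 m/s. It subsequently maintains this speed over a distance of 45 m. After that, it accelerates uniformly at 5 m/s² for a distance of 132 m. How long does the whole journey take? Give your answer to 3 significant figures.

Phase 1 (decelerating): v₀ = 9.50 m/s, a = -4.6 m/s².
v = v₀ + at → t = (4 − 9.50) / -4.6 = 1.20 s
v² = v₀² + 2aΔx → Δx = (4² − 9.50²)/(2·-4.6) = 8.07 m

Phase 2 (constant speed): v₀ = 4.00 m/s, a = 0 m/s².
Constant speed: t = d/v = 45/4.00 = 11.2 s

Phase 3 (accelerating): v₀ = 4.00 m/s, a = 5 m/s².
v² = v₀² + 2aΔx = 4.00² + 2·5·132 = 1340 → v = 36.6 m/s
t = (v − v₀)/a = (36.6 − 4.00)/5 = 6.51 s
Total time = 1.20 + 11.2 + 6.51 = 19.0 s

19.0 s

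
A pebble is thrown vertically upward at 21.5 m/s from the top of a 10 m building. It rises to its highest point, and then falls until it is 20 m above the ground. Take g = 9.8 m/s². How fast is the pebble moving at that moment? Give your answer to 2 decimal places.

Phase 1 (rising): v₀ = 21.5 m/s, a = -9.8 m/s².
v = v₀ + at → t = (0 − 21.5) / -9.8 = 2.19 s
v² = v₀² + 2aΔx → Δx = (0² − 21.5²)/(2·-9.8) = 23.6 m

Phase 2 (falling): v₀ = 0 m/s, a = -9.8 m/s².
Falls 13.6 m from rest: t = √(2·13.6/9.8) = 1.67 s; v = g·t = 16.3 m/s.
Final speed = 16.3 m/s

16.32 m/s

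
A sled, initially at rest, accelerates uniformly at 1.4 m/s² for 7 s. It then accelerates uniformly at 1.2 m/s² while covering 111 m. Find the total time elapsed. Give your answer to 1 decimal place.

14.7 s

Phase 1 (accelerating): v₀ = 0 m/s, a = 1.4 m/s².
v = v₀ + at = 0 + (1.4)(7) = 9.80 m/s
Δx = v₀t + ½at² = 0·7 + 0.5·1.4·7² = 34.3 m

Phase 2 (accelerating): v₀ = 9.80 m/s, a = 1.2 m/s².
v² = v₀² + 2aΔx = 9.80² + 2·1.2·111 = 362 → v = 19.0 m/s
t = (v − v₀)/a = (19.0 − 9.80)/1.2 = 7.70 s
Total time = 7.00 + 7.70 = 14.7 s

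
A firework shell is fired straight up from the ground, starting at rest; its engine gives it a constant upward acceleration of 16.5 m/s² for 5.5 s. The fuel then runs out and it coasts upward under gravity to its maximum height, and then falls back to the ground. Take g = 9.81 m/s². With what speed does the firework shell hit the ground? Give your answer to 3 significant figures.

Phase 1 (powered ascent): v₀ = 0 m/s, a = 16.5 m/s².
v = v₀ + at = 0 + (16.5)(5.5) = 90.8 m/s
Δx = v₀t + ½at² = 0·5.5 + 0.5·16.5·5.5² = 250 m

Phase 2 (coasting upward): v₀ = 90.8 m/s, a = -9.81 m/s².
v = v₀ + at → t = (0 − 90.8) / -9.81 = 9.25 s
v² = v₀² + 2aΔx → Δx = (0² − 90.8²)/(2·-9.81) = 420 m

Phase 3 (free fall): v₀ = 0 m/s, a = -9.81 m/s².
Falls 669 m from rest: t = √(2·669/9.81) = 11.7 s; v = g·t = 115 m/s.
Impact speed = 115 m/s

115 m/s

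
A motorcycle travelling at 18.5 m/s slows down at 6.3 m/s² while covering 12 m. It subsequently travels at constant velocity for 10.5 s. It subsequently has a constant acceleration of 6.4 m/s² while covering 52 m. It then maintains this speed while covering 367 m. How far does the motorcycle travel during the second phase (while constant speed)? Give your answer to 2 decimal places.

Phase 1 (decelerating): v₀ = 18.5 m/s, a = -6.3 m/s².
v² = v₀² + 2aΔx = 18.5² + 2·-6.3·12 = 191 → v = 13.8 m/s
t = (v − v₀)/a = (13.8 − 18.5)/-6.3 = 0.743 s

Phase 2 (constant speed): v₀ = 13.8 m/s, a = 0 m/s².
v = v₀ + at = 13.8 + (0)(10.5) = 13.8 m/s
Δx = v₀t + ½at² = 13.8·10.5 + 0.5·0·10.5² = 145 m
Distance in phase 2 = 145 m

145.13 m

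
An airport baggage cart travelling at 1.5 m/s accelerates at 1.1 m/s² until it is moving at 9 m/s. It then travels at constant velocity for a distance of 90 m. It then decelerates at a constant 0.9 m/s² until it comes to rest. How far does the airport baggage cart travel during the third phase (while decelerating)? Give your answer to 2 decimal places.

45.00 m

Phase 1 (accelerating): v₀ = 1.50 m/s, a = 1.1 m/s².
v = v₀ + at → t = (9 − 1.50) / 1.1 = 6.82 s
v² = v₀² + 2aΔx → Δx = (9² − 1.50²)/(2·1.1) = 35.8 m

Phase 2 (constant speed): v₀ = 9.00 m/s, a = 0 m/s².
Constant speed: t = d/v = 90/9.00 = 10.0 s

Phase 3 (decelerating): v₀ = 9.00 m/s, a = -0.9 m/s².
v = v₀ + at → t = (0 − 9.00) / -0.9 = 10.0 s
v² = v₀² + 2aΔx → Δx = (0² − 9.00²)/(2·-0.9) = 45.0 m
Distance in phase 3 = 45.0 m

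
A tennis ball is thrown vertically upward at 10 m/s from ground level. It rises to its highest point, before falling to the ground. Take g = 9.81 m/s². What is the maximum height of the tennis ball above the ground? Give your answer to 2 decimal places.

5.10 m

Phase 1 (rising): v₀ = 10.0 m/s, a = -9.81 m/s².
v = v₀ + at → t = (0 − 10.0) / -9.81 = 1.02 s
v² = v₀² + 2aΔx → Δx = (0² − 10.0²)/(2·-9.81) = 5.10 m
Maximum height = 5.10 m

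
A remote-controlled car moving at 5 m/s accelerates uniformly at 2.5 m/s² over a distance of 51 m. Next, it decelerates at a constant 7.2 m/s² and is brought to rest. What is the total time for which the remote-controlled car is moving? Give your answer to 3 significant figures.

Phase 1 (accelerating): v₀ = 5.00 m/s, a = 2.5 m/s².
v² = v₀² + 2aΔx = 5.00² + 2·2.5·51 = 280 → v = 16.7 m/s
t = (v − v₀)/a = (16.7 − 5.00)/2.5 = 4.69 s

Phase 2 (decelerating): v₀ = 16.7 m/s, a = -7.2 m/s².
v = v₀ + at → t = (0 − 16.7) / -7.2 = 2.32 s
v² = v₀² + 2aΔx → Δx = (0² − 16.7²)/(2·-7.2) = 19.4 m
Total time = 4.69 + 2.32 = 7.02 s

7.02 s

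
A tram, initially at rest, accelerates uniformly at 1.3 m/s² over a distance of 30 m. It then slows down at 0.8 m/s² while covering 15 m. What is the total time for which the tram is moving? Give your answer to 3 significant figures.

Phase 1 (accelerating): v₀ = 0 m/s, a = 1.3 m/s².
v² = v₀² + 2aΔx = 0² + 2·1.3·30 = 78.0 → v = 8.83 m/s
t = (v − v₀)/a = (8.83 − 0)/1.3 = 6.79 s

Phase 2 (decelerating): v₀ = 8.83 m/s, a = -0.8 m/s².
v² = v₀² + 2aΔx = 8.83² + 2·-0.8·15 = 54.0 → v = 7.35 m/s
t = (v − v₀)/a = (7.35 − 8.83)/-0.8 = 1.85 s
Total time = 6.79 + 1.85 = 8.65 s

8.65 s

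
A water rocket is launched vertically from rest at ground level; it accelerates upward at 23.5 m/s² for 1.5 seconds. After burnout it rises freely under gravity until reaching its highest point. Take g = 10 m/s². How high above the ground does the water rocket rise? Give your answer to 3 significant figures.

Phase 1 (powered ascent): v₀ = 0 m/s, a = 23.5 m/s².
v = v₀ + at = 0 + (23.5)(1.5) = 35.2 m/s
Δx = v₀t + ½at² = 0·1.5 + 0.5·23.5·1.5² = 26.4 m

Phase 2 (coasting upward): v₀ = 35.2 m/s, a = -10 m/s².
v = v₀ + at → t = (0 − 35.2) / -10 = 3.52 s
v² = v₀² + 2aΔx → Δx = (0² − 35.2²)/(2·-10) = 62.1 m
Maximum height = 26.4 + 62.1 = 88.6 m

88.6 m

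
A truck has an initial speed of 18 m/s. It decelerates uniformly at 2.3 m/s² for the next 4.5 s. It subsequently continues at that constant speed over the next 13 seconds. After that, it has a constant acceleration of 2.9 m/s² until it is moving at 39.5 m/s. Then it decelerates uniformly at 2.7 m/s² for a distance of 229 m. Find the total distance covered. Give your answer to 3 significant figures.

645 m

Phase 1 (decelerating): v₀ = 18.0 m/s, a = -2.3 m/s².
v = v₀ + at = 18.0 + (-2.3)(4.5) = 7.65 m/s
Δx = v₀t + ½at² = 18.0·4.5 + 0.5·-2.3·4.5² = 57.7 m

Phase 2 (constant speed): v₀ = 7.65 m/s, a = 0 m/s².
v = v₀ + at = 7.65 + (0)(13) = 7.65 m/s
Δx = v₀t + ½at² = 7.65·13 + 0.5·0·13² = 99.5 m

Phase 3 (accelerating): v₀ = 7.65 m/s, a = 2.9 m/s².
v = v₀ + at → t = (39.5 − 7.65) / 2.9 = 11.0 s
v² = v₀² + 2aΔx → Δx = (39.5² − 7.65²)/(2·2.9) = 259 m

Phase 4 (decelerating): v₀ = 39.5 m/s, a = -2.7 m/s².
v² = v₀² + 2aΔx = 39.5² + 2·-2.7·229 = 324 → v = 18.0 m/s
t = (v − v₀)/a = (18.0 − 39.5)/-2.7 = 7.97 s
Total distance = 57.7 + 99.5 + 259 + 229 = 645 m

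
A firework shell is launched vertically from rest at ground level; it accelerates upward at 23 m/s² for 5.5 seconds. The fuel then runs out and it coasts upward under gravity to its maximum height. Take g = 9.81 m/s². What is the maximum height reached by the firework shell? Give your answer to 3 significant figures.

Phase 1 (powered ascent): v₀ = 0 m/s, a = 23 m/s².
v = v₀ + at = 0 + (23)(5.5) = 126 m/s
Δx = v₀t + ½at² = 0·5.5 + 0.5·23·5.5² = 348 m

Phase 2 (coasting upward): v₀ = 126 m/s, a = -9.81 m/s².
v = v₀ + at → t = (0 − 126) / -9.81 = 12.9 s
v² = v₀² + 2aΔx → Δx = (0² − 126²)/(2·-9.81) = 816 m
Maximum height = 348 + 816 = 1160 m

1160 m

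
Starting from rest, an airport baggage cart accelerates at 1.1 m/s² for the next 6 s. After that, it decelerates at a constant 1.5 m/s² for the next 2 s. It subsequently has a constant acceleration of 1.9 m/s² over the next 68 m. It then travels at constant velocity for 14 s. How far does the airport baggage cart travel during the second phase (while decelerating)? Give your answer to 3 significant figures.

10.2 m

Phase 1 (accelerating): v₀ = 0 m/s, a = 1.1 m/s².
v = v₀ + at = 0 + (1.1)(6) = 6.60 m/s
Δx = v₀t + ½at² = 0·6 + 0.5·1.1·6² = 19.8 m

Phase 2 (decelerating): v₀ = 6.60 m/s, a = -1.5 m/s².
v = v₀ + at = 6.60 + (-1.5)(2) = 3.60 m/s
Δx = v₀t + ½at² = 6.60·2 + 0.5·-1.5·2² = 10.2 m
Distance in phase 2 = 10.2 m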